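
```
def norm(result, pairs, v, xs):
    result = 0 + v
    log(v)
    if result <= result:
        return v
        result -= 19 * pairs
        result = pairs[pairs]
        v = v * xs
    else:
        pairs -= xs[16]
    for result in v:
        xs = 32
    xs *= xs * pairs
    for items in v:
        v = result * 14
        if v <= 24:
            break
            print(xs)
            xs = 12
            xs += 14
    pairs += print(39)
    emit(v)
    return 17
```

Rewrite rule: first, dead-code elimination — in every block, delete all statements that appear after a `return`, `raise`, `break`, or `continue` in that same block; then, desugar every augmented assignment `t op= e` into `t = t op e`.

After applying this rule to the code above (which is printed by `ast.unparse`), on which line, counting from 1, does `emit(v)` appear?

16

Transformed code:
def norm(result, pairs, v, xs):
    result = 0 + v
    log(v)
    if result <= result:
        return v
    else:
        pairs = pairs - xs[16]
    for result in v:
        xs = 32
    xs = xs * (xs * pairs)
    for items in v:
        v = result * 14
        if v <= 24:
            break
    pairs = pairs + print(39)
    emit(v)
    return 17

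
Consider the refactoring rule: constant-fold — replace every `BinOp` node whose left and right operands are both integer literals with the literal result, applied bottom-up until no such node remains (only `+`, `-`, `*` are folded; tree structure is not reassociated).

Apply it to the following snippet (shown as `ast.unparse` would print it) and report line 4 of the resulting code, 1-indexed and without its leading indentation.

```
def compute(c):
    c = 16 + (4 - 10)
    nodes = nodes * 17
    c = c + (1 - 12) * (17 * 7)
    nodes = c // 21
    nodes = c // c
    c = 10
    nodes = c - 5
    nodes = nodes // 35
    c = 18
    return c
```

c = c + -1309

Transformed code:
def compute(c):
    c = 10
    nodes = nodes * 17
    c = c + -1309
    nodes = c // 21
    nodes = c // c
    c = 10
    nodes = c - 5
    nodes = nodes // 35
    c = 18
    return c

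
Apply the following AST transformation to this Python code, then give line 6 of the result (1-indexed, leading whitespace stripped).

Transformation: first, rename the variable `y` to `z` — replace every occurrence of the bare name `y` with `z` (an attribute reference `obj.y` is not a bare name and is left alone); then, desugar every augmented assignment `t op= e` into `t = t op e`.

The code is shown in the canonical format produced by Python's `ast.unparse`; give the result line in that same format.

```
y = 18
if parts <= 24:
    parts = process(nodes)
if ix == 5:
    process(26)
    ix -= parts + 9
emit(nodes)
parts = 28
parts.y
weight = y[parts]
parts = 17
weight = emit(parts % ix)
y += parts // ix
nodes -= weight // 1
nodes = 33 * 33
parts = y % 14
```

Transformed code:
z = 18
if parts <= 24:
    parts = process(nodes)
if ix == 5:
    process(26)
    ix = ix - (parts + 9)
emit(nodes)
parts = 28
parts.y
weight = z[parts]
parts = 17
weight = emit(parts % ix)
z = z + parts // ix
nodes = nodes - weight // 1
nodes = 33 * 33
parts = z % 14

ix = ix - (parts + 9)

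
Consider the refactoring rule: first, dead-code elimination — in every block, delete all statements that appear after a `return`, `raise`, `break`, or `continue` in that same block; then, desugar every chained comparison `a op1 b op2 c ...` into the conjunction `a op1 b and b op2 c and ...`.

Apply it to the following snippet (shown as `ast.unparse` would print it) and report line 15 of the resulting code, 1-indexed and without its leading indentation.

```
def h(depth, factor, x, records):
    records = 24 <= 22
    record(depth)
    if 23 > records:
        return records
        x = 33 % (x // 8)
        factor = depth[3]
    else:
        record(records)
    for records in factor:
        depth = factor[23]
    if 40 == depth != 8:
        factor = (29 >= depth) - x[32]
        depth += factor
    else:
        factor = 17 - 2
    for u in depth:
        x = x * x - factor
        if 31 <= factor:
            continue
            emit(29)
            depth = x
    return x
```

Transformed code:
def h(depth, factor, x, records):
    records = 24 <= 22
    record(depth)
    if 23 > records:
        return records
    else:
        record(records)
    for records in factor:
        depth = factor[23]
    if 40 == depth and depth != 8:
        factor = (29 >= depth) - x[32]
        depth += factor
    else:
        factor = 17 - 2
    for u in depth:
        x = x * x - factor
        if 31 <= factor:
            continue
    return x

for u in depth:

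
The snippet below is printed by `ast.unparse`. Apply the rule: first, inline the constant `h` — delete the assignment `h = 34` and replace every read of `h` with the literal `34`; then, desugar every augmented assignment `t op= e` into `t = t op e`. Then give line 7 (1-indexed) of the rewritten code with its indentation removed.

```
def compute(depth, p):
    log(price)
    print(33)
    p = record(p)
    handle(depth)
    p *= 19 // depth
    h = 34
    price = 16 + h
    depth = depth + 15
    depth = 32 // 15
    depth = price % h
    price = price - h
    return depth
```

Transformed code:
def compute(depth, p):
    log(price)
    print(33)
    p = record(p)
    handle(depth)
    p = p * (19 // depth)
    price = 16 + 34
    depth = depth + 15
    depth = 32 // 15
    depth = price % 34
    price = price - 34
    return depth

price = 16 + 34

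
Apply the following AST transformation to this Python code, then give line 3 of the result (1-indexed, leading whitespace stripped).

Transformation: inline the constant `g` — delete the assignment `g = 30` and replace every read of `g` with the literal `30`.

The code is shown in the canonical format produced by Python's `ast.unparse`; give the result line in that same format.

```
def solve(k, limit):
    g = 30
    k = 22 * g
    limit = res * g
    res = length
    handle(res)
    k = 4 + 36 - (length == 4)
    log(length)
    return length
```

Transformed code:
def solve(k, limit):
    k = 22 * 30
    limit = res * 30
    res = length
    handle(res)
    k = 4 + 36 - (length == 4)
    log(length)
    return length

limit = res * 30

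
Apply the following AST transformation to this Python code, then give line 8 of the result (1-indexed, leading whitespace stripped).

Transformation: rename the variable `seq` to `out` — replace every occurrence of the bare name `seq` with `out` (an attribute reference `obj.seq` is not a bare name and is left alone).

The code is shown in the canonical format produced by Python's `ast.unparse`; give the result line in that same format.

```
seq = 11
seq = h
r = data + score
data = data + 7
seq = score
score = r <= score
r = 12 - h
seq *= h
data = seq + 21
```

Transformed code:
out = 11
out = h
r = data + score
data = data + 7
out = score
score = r <= score
r = 12 - h
out *= h
data = out + 21

out *= h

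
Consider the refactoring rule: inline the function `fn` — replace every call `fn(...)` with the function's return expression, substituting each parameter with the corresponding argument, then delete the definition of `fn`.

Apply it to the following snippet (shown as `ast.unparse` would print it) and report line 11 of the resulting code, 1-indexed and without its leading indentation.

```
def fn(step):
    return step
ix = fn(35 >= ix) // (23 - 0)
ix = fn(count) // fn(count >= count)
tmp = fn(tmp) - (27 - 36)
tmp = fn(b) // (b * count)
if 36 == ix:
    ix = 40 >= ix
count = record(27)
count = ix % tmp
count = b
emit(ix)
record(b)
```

record(b)

Transformed code:
ix = (35 >= ix) // (23 - 0)
ix = count // (count >= count)
tmp = tmp - (27 - 36)
tmp = b // (b * count)
if 36 == ix:
    ix = 40 >= ix
count = record(27)
count = ix % tmp
count = b
emit(ix)
record(b)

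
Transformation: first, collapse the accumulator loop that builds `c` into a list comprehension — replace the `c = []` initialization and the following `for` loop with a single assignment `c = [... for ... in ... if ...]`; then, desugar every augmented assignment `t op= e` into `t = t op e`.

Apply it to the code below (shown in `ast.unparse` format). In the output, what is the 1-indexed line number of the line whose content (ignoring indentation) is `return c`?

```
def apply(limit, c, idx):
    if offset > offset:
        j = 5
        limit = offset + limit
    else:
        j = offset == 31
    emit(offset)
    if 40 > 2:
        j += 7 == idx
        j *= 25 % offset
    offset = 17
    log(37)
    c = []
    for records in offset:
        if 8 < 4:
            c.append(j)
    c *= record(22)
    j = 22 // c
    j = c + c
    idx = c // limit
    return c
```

18

Transformed code:
def apply(limit, c, idx):
    if offset > offset:
        j = 5
        limit = offset + limit
    else:
        j = offset == 31
    emit(offset)
    if 40 > 2:
        j = j + (7 == idx)
        j = j * (25 % offset)
    offset = 17
    log(37)
    c = [j for records in offset if 8 < 4]
    c = c * record(22)
    j = 22 // c
    j = c + c
    idx = c // limit
    return c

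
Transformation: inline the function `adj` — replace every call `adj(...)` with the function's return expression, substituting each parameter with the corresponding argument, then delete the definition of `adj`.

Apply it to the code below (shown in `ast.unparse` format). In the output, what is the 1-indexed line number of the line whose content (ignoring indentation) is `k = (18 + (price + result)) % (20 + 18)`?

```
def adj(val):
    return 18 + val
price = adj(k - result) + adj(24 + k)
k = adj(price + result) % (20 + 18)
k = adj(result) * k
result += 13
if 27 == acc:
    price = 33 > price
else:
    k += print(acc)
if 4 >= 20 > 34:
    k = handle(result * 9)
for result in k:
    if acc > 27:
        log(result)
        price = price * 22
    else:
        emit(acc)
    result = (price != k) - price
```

2

Transformed code:
price = 18 + (k - result) + (18 + (24 + k))
k = (18 + (price + result)) % (20 + 18)
k = (18 + result) * k
result += 13
if 27 == acc:
    price = 33 > price
else:
    k += print(acc)
if 4 >= 20 > 34:
    k = handle(result * 9)
for result in k:
    if acc > 27:
        log(result)
        price = price * 22
    else:
        emit(acc)
    result = (price != k) - price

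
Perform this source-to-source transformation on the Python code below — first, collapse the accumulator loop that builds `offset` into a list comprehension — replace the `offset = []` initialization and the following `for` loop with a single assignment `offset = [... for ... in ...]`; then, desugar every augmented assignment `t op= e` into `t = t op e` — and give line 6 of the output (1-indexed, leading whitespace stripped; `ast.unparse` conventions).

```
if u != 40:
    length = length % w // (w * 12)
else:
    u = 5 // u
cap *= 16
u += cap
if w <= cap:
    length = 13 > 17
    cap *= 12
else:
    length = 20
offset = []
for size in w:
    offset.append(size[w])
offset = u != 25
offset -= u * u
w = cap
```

u = u + cap

Transformed code:
if u != 40:
    length = length % w // (w * 12)
else:
    u = 5 // u
cap = cap * 16
u = u + cap
if w <= cap:
    length = 13 > 17
    cap = cap * 12
else:
    length = 20
offset = [size[w] for size in w]
offset = u != 25
offset = offset - u * u
w = cap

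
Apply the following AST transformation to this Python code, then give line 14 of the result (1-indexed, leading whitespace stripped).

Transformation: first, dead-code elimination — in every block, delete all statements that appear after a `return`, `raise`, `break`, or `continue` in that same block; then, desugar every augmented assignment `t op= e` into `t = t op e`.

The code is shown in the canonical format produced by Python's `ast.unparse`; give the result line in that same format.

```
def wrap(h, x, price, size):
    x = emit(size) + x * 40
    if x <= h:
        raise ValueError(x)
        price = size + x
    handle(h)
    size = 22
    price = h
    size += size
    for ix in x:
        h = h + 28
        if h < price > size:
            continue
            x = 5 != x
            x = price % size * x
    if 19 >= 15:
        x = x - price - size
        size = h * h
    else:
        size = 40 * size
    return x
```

x = x - price - size

Transformed code:
def wrap(h, x, price, size):
    x = emit(size) + x * 40
    if x <= h:
        raise ValueError(x)
    handle(h)
    size = 22
    price = h
    size = size + size
    for ix in x:
        h = h + 28
        if h < price > size:
            continue
    if 19 >= 15:
        x = x - price - size
        size = h * h
    else:
        size = 40 * size
    return x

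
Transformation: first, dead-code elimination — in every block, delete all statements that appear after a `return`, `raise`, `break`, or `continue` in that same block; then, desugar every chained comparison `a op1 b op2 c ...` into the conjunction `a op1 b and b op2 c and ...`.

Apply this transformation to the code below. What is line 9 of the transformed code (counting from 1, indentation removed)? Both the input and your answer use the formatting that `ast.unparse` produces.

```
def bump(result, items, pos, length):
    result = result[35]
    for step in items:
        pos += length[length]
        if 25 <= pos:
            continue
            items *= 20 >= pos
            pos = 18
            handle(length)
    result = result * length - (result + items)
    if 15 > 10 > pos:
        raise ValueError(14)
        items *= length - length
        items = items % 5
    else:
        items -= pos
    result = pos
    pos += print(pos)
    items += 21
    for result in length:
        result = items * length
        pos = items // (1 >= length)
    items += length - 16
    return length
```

raise ValueError(14)

Transformed code:
def bump(result, items, pos, length):
    result = result[35]
    for step in items:
        pos += length[length]
        if 25 <= pos:
            continue
    result = result * length - (result + items)
    if 15 > 10 and 10 > pos:
        raise ValueError(14)
    else:
        items -= pos
    result = pos
    pos += print(pos)
    items += 21
    for result in length:
        result = items * length
        pos = items // (1 >= length)
    items += length - 16
    return length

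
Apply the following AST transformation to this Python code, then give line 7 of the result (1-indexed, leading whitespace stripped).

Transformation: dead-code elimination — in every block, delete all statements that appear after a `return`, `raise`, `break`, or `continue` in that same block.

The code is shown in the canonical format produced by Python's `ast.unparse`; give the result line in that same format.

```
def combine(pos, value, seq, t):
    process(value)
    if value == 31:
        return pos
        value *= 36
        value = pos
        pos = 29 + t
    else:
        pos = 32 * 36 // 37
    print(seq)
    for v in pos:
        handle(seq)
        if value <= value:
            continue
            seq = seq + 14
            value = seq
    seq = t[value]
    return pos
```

Transformed code:
def combine(pos, value, seq, t):
    process(value)
    if value == 31:
        return pos
    else:
        pos = 32 * 36 // 37
    print(seq)
    for v in pos:
        handle(seq)
        if value <= value:
            continue
    seq = t[value]
    return pos

print(seq)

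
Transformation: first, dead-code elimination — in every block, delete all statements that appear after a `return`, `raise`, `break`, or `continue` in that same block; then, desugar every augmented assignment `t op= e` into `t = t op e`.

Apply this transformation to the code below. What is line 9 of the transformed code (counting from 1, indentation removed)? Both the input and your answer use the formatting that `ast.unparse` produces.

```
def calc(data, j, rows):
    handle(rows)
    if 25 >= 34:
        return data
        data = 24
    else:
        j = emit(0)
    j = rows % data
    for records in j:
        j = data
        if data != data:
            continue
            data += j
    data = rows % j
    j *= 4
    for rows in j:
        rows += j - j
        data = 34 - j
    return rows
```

j = data

Transformed code:
def calc(data, j, rows):
    handle(rows)
    if 25 >= 34:
        return data
    else:
        j = emit(0)
    j = rows % data
    for records in j:
        j = data
        if data != data:
            continue
    data = rows % j
    j = j * 4
    for rows in j:
        rows = rows + (j - j)
        data = 34 - j
    return rows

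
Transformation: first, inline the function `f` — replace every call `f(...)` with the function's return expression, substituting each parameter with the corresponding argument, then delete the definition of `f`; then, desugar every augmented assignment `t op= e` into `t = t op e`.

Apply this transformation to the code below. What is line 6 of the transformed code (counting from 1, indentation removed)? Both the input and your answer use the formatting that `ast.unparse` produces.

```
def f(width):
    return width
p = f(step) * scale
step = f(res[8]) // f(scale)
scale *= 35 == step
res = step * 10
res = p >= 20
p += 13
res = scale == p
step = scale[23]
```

Transformed code:
p = step * scale
step = res[8] // scale
scale = scale * (35 == step)
res = step * 10
res = p >= 20
p = p + 13
res = scale == p
step = scale[23]

p = p + 13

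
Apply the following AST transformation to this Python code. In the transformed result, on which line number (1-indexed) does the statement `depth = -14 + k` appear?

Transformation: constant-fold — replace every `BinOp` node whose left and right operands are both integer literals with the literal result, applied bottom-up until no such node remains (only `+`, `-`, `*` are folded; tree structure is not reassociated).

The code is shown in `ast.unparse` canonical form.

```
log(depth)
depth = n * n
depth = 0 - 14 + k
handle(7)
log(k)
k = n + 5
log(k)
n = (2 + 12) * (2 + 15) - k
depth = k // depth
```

3

Transformed code:
log(depth)
depth = n * n
depth = -14 + k
handle(7)
log(k)
k = n + 5
log(k)
n = 238 - k
depth = k // depth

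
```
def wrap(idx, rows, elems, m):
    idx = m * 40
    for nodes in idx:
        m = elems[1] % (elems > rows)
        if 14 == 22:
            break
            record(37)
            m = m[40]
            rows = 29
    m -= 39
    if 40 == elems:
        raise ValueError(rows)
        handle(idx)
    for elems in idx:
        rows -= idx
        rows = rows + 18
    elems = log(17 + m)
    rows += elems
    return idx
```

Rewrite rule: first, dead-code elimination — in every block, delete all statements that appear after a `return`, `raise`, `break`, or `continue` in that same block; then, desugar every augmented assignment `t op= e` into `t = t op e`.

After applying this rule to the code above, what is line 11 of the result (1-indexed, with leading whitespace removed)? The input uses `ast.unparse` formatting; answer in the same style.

rows = rows - idx

Transformed code:
def wrap(idx, rows, elems, m):
    idx = m * 40
    for nodes in idx:
        m = elems[1] % (elems > rows)
        if 14 == 22:
            break
    m = m - 39
    if 40 == elems:
        raise ValueError(rows)
    for elems in idx:
        rows = rows - idx
        rows = rows + 18
    elems = log(17 + m)
    rows = rows + elems
    return idx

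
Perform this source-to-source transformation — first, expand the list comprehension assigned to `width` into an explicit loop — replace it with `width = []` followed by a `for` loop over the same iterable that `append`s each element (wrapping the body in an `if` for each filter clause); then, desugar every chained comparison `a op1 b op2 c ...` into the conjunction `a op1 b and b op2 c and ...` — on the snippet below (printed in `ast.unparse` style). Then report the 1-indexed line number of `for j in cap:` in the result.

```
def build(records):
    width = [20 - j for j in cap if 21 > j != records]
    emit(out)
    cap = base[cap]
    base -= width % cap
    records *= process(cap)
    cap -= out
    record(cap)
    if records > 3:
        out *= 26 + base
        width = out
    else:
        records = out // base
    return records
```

3

Transformed code:
def build(records):
    width = []
    for j in cap:
        if 21 > j and j != records:
            width.append(20 - j)
    emit(out)
    cap = base[cap]
    base -= width % cap
    records *= process(cap)
    cap -= out
    record(cap)
    if records > 3:
        out *= 26 + base
        width = out
    else:
        records = out // base
    return records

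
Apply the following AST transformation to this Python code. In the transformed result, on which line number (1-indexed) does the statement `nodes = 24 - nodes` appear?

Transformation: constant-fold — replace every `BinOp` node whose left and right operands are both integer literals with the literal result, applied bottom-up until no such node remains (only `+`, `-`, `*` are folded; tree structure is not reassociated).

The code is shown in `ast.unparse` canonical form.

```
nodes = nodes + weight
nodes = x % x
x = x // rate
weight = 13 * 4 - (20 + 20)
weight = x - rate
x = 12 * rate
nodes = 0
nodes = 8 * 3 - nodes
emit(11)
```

Transformed code:
nodes = nodes + weight
nodes = x % x
x = x // rate
weight = 12
weight = x - rate
x = 12 * rate
nodes = 0
nodes = 24 - nodes
emit(11)

8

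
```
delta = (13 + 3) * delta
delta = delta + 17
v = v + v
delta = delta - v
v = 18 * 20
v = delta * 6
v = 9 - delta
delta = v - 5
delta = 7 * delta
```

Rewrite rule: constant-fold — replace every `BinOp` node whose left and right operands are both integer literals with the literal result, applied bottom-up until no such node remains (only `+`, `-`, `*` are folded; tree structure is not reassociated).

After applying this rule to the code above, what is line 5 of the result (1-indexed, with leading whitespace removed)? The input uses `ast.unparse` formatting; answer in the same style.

v = 360

Transformed code:
delta = 16 * delta
delta = delta + 17
v = v + v
delta = delta - v
v = 360
v = delta * 6
v = 9 - delta
delta = v - 5
delta = 7 * delta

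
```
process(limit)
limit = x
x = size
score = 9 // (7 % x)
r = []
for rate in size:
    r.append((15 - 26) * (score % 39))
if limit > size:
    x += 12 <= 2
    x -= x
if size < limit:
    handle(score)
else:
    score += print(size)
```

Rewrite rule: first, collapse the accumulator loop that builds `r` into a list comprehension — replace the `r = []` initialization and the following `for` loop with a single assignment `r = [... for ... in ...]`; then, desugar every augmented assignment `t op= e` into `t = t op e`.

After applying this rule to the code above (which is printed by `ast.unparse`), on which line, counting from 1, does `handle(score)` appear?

Transformed code:
process(limit)
limit = x
x = size
score = 9 // (7 % x)
r = [(15 - 26) * (score % 39) for rate in size]
if limit > size:
    x = x + (12 <= 2)
    x = x - x
if size < limit:
    handle(score)
else:
    score = score + print(size)

10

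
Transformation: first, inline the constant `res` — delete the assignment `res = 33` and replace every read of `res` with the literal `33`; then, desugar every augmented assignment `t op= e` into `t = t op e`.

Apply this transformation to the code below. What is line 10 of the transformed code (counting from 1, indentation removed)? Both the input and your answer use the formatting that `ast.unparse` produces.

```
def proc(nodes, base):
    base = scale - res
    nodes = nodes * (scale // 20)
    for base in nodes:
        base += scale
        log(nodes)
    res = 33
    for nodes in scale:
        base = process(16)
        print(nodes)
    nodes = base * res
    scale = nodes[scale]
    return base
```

nodes = base * 33

Transformed code:
def proc(nodes, base):
    base = scale - 33
    nodes = nodes * (scale // 20)
    for base in nodes:
        base = base + scale
        log(nodes)
    for nodes in scale:
        base = process(16)
        print(nodes)
    nodes = base * 33
    scale = nodes[scale]
    return base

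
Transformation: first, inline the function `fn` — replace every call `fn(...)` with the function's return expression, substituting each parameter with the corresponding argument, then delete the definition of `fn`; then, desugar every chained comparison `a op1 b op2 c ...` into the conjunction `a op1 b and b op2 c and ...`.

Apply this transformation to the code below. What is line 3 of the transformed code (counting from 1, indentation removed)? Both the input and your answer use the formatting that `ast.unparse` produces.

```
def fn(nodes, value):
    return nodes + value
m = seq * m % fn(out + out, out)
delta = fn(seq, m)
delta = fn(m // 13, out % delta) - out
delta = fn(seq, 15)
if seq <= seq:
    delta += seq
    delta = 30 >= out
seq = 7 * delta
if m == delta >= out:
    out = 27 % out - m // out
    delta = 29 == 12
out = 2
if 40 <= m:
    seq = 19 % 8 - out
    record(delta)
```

delta = m // 13 + out % delta - out

Transformed code:
m = seq * m % (out + out + out)
delta = seq + m
delta = m // 13 + out % delta - out
delta = seq + 15
if seq <= seq:
    delta += seq
    delta = 30 >= out
seq = 7 * delta
if m == delta and delta >= out:
    out = 27 % out - m // out
    delta = 29 == 12
out = 2
if 40 <= m:
    seq = 19 % 8 - out
    record(delta)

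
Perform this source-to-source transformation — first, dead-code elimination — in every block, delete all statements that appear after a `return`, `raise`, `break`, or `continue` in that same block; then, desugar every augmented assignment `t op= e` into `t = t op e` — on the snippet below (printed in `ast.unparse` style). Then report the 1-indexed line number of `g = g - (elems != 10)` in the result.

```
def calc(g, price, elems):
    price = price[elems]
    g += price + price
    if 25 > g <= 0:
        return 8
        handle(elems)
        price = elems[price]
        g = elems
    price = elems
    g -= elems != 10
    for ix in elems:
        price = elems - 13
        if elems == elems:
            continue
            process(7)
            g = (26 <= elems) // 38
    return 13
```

Transformed code:
def calc(g, price, elems):
    price = price[elems]
    g = g + (price + price)
    if 25 > g <= 0:
        return 8
    price = elems
    g = g - (elems != 10)
    for ix in elems:
        price = elems - 13
        if elems == elems:
            continue
    return 13

7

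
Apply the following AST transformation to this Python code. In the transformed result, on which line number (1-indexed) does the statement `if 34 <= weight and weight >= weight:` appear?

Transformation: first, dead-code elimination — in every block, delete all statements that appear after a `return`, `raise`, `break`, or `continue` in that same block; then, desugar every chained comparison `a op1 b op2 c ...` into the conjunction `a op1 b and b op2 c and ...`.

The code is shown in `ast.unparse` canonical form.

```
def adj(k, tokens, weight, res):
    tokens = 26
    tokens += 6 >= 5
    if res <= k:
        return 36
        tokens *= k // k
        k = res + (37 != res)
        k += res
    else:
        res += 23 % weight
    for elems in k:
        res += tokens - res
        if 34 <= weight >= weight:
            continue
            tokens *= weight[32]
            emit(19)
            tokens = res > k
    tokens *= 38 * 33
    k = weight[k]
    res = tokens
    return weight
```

10

Transformed code:
def adj(k, tokens, weight, res):
    tokens = 26
    tokens += 6 >= 5
    if res <= k:
        return 36
    else:
        res += 23 % weight
    for elems in k:
        res += tokens - res
        if 34 <= weight and weight >= weight:
            continue
    tokens *= 38 * 33
    k = weight[k]
    res = tokens
    return weight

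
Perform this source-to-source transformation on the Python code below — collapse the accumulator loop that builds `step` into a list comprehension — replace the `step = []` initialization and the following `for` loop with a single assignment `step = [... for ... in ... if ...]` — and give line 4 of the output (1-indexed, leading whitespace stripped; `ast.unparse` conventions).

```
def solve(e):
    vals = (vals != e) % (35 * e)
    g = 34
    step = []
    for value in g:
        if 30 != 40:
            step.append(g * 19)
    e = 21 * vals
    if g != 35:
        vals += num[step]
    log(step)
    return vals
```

Transformed code:
def solve(e):
    vals = (vals != e) % (35 * e)
    g = 34
    step = [g * 19 for value in g if 30 != 40]
    e = 21 * vals
    if g != 35:
        vals += num[step]
    log(step)
    return vals

step = [g * 19 for value in g if 30 != 40]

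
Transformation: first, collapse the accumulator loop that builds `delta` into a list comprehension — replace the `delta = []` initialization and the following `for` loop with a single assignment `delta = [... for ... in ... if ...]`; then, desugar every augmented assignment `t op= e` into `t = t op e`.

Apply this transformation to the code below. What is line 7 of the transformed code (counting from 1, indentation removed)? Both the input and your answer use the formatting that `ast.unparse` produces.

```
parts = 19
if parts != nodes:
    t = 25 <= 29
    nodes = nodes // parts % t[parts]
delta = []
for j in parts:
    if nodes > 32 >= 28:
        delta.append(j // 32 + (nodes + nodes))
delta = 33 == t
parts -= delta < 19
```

parts = parts - (delta < 19)

Transformed code:
parts = 19
if parts != nodes:
    t = 25 <= 29
    nodes = nodes // parts % t[parts]
delta = [j // 32 + (nodes + nodes) for j in parts if nodes > 32 >= 28]
delta = 33 == t
parts = parts - (delta < 19)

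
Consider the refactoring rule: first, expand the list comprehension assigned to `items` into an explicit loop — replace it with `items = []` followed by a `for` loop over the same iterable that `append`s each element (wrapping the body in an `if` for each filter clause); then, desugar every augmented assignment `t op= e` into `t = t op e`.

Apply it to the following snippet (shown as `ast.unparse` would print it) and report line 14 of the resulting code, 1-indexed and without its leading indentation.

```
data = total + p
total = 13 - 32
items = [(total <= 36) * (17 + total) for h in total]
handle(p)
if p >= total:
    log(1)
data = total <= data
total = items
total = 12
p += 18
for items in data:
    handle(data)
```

Transformed code:
data = total + p
total = 13 - 32
items = []
for h in total:
    items.append((total <= 36) * (17 + total))
handle(p)
if p >= total:
    log(1)
data = total <= data
total = items
total = 12
p = p + 18
for items in data:
    handle(data)

handle(data)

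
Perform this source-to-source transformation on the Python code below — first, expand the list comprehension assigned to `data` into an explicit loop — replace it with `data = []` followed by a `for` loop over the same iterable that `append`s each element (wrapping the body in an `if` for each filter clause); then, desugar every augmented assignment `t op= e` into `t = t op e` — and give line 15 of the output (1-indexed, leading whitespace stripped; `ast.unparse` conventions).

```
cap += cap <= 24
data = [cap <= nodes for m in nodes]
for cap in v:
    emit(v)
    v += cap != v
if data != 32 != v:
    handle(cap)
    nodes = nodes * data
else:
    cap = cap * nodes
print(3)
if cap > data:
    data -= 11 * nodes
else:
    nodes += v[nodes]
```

data = data - 11 * nodes

Transformed code:
cap = cap + (cap <= 24)
data = []
for m in nodes:
    data.append(cap <= nodes)
for cap in v:
    emit(v)
    v = v + (cap != v)
if data != 32 != v:
    handle(cap)
    nodes = nodes * data
else:
    cap = cap * nodes
print(3)
if cap > data:
    data = data - 11 * nodes
else:
    nodes = nodes + v[nodes]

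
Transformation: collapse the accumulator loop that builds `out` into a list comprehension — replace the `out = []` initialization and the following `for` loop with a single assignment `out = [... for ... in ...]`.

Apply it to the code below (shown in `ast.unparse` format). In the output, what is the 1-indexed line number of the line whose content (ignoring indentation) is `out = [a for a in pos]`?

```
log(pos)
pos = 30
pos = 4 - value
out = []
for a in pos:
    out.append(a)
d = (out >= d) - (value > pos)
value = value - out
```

4

Transformed code:
log(pos)
pos = 30
pos = 4 - value
out = [a for a in pos]
d = (out >= d) - (value > pos)
value = value - out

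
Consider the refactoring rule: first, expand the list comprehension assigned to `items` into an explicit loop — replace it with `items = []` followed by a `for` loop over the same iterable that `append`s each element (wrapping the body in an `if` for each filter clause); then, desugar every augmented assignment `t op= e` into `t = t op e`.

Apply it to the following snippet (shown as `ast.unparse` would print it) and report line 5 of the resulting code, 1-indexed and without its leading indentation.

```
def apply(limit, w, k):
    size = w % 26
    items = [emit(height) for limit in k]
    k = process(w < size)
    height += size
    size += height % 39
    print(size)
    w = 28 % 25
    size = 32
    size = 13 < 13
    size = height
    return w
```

items.append(emit(height))

Transformed code:
def apply(limit, w, k):
    size = w % 26
    items = []
    for limit in k:
        items.append(emit(height))
    k = process(w < size)
    height = height + size
    size = size + height % 39
    print(size)
    w = 28 % 25
    size = 32
    size = 13 < 13
    size = height
    return w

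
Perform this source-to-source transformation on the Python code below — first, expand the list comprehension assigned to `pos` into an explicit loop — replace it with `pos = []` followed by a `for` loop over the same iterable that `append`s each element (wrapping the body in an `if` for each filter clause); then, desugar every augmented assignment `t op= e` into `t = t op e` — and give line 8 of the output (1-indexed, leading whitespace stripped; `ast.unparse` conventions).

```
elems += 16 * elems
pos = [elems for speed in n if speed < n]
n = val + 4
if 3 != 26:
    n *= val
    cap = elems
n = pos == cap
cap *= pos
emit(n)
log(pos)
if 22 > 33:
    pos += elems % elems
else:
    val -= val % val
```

n = n * val

Transformed code:
elems = elems + 16 * elems
pos = []
for speed in n:
    if speed < n:
        pos.append(elems)
n = val + 4
if 3 != 26:
    n = n * val
    cap = elems
n = pos == cap
cap = cap * pos
emit(n)
log(pos)
if 22 > 33:
    pos = pos + elems % elems
else:
    val = val - val % val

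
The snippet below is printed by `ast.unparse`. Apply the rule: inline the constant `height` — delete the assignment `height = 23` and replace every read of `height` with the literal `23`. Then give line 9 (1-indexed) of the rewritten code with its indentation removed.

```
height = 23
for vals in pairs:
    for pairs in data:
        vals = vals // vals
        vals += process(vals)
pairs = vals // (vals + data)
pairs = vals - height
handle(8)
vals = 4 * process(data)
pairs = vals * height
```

Transformed code:
for vals in pairs:
    for pairs in data:
        vals = vals // vals
        vals += process(vals)
pairs = vals // (vals + data)
pairs = vals - 23
handle(8)
vals = 4 * process(data)
pairs = vals * 23

pairs = vals * 23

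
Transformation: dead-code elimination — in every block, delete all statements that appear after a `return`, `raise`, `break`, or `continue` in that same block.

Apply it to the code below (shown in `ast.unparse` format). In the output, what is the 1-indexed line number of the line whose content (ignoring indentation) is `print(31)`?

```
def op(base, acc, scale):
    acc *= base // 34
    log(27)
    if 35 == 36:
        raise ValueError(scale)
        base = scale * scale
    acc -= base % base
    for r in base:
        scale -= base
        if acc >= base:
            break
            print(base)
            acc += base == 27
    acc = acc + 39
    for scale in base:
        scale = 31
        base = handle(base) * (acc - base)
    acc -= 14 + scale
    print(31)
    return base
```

16

Transformed code:
def op(base, acc, scale):
    acc *= base // 34
    log(27)
    if 35 == 36:
        raise ValueError(scale)
    acc -= base % base
    for r in base:
        scale -= base
        if acc >= base:
            break
    acc = acc + 39
    for scale in base:
        scale = 31
        base = handle(base) * (acc - base)
    acc -= 14 + scale
    print(31)
    return base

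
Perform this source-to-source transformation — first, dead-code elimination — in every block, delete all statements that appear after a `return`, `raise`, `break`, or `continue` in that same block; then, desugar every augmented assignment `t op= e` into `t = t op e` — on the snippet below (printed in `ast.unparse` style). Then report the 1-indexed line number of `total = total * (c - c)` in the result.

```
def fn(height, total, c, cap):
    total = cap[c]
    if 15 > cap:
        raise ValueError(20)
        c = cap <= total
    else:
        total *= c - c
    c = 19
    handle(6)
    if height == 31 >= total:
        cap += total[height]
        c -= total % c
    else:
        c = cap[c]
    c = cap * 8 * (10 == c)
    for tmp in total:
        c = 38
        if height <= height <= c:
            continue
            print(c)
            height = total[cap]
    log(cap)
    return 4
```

Transformed code:
def fn(height, total, c, cap):
    total = cap[c]
    if 15 > cap:
        raise ValueError(20)
    else:
        total = total * (c - c)
    c = 19
    handle(6)
    if height == 31 >= total:
        cap = cap + total[height]
        c = c - total % c
    else:
        c = cap[c]
    c = cap * 8 * (10 == c)
    for tmp in total:
        c = 38
        if height <= height <= c:
            continue
    log(cap)
    return 4

6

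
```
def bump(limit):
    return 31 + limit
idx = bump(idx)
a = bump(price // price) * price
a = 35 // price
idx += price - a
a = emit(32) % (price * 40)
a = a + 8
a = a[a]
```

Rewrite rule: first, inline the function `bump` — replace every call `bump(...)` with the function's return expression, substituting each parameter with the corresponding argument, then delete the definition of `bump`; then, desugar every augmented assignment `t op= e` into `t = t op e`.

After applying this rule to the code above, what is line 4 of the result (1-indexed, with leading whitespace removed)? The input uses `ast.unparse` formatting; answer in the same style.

idx = idx + (price - a)

Transformed code:
idx = 31 + idx
a = (31 + price // price) * price
a = 35 // price
idx = idx + (price - a)
a = emit(32) % (price * 40)
a = a + 8
a = a[a]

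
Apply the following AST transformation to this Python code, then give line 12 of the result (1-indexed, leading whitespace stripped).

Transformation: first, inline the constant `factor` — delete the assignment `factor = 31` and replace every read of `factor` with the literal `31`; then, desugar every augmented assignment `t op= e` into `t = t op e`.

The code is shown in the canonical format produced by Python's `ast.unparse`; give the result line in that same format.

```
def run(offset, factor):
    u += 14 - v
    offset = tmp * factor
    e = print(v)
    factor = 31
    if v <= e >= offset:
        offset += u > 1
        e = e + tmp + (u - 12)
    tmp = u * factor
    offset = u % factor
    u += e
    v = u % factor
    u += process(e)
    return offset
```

Transformed code:
def run(offset, factor):
    u = u + (14 - v)
    offset = tmp * 31
    e = print(v)
    if v <= e >= offset:
        offset = offset + (u > 1)
        e = e + tmp + (u - 12)
    tmp = u * 31
    offset = u % 31
    u = u + e
    v = u % 31
    u = u + process(e)
    return offset

u = u + process(e)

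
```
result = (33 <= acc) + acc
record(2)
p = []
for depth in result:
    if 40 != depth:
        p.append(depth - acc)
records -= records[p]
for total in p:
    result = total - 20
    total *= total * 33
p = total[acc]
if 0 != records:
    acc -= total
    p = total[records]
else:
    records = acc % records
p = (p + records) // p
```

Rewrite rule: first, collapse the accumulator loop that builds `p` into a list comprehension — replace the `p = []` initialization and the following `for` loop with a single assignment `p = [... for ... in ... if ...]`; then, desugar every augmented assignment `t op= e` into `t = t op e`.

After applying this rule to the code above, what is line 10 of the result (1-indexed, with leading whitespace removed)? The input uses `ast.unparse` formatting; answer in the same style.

Transformed code:
result = (33 <= acc) + acc
record(2)
p = [depth - acc for depth in result if 40 != depth]
records = records - records[p]
for total in p:
    result = total - 20
    total = total * (total * 33)
p = total[acc]
if 0 != records:
    acc = acc - total
    p = total[records]
else:
    records = acc % records
p = (p + records) // p

acc = acc - total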